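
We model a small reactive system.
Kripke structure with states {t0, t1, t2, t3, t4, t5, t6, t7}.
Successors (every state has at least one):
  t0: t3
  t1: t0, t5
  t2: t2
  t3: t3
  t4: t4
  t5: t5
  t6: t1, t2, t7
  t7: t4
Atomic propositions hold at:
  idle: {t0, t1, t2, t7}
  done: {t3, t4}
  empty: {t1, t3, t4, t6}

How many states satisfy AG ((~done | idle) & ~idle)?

1

Sat(~done) = {t0, t1, t2, t5, t6, t7}
Sat(~done | idle) = {t0, t1, t2, t5, t6, t7}
Sat(~idle) = {t3, t4, t5, t6}
Sat((~done | idle) & ~idle) = {t5, t6}
AG ((~done | idle) & ~idle): greatest fixpoint, start Z0 = {t5, t6}, keep only states in Sat with every successor in Z. Z1 = {t5}; fixed.
Sat(AG ((~done | idle) & ~idle)) = {t5}
|Sat(AG ((~done | idle) & ~idle))| = |{t5}| = 1.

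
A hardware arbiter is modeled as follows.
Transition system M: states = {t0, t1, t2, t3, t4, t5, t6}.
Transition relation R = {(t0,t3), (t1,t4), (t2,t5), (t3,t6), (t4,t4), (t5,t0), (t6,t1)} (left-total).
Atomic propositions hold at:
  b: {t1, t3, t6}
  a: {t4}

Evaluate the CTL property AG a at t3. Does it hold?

No

AG a: greatest fixpoint, start Z0 = {t4}, keep only states in Sat with every successor in Z. Already a fixed point.
Sat(AG a) = {t4}
t3 ∉ Sat(AG a) = {t4}, so the formula does not hold at t3.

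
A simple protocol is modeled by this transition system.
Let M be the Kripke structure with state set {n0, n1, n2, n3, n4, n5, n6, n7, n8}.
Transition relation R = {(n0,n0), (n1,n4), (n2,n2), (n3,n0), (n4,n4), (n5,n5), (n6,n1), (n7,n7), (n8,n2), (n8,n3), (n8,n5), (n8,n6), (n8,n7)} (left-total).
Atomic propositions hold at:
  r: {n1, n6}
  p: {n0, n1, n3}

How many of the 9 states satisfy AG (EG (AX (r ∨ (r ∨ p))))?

2

Sat(r ∨ p) = {n0, n1, n3, n6}
Sat(r ∨ (r ∨ p)) = {n0, n1, n3, n6}
Sat(AX (r ∨ (r ∨ p))) = {s : every successor in {n0, n1, n3, n6}} = {n0, n3, n6}
EG (AX (r ∨ (r ∨ p))): greatest fixpoint, start Z0 = {n0, n3, n6}, keep only states in Sat with some successor in Z. Z1 = {n0, n3}; fixed.
Sat(EG (AX (r ∨ (r ∨ p)))) = {n0, n3}
AG (EG (AX (r ∨ (r ∨ p)))): greatest fixpoint, start Z0 = {n0, n3}, keep only states in Sat with every successor in Z. Already a fixed point.
Sat(AG (EG (AX (r ∨ (r ∨ p))))) = {n0, n3}
|Sat(AG (EG (AX (r ∨ (r ∨ p)))))| = |{n0, n3}| = 2.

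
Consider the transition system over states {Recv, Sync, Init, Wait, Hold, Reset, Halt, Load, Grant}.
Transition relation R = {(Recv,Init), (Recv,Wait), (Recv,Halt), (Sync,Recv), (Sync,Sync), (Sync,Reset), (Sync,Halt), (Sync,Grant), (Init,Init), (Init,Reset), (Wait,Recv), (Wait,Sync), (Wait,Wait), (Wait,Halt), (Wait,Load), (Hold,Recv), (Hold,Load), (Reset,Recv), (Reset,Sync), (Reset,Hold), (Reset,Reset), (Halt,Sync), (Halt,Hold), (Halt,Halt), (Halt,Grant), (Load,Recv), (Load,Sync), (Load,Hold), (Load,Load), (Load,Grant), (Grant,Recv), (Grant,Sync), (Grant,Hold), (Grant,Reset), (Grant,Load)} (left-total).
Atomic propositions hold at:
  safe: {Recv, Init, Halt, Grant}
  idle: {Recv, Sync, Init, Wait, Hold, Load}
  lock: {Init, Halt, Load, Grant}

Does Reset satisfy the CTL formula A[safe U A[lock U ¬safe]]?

Sat(¬safe) = {Sync, Wait, Hold, Reset, Load}
A[lock U ¬safe]: least fixpoint, start Z0 = Sat(¬safe) = {Sync, Wait, Hold, Reset, Load}, add states in Sat(lock) with every successor in Z. Already a fixed point.
Sat(A[lock U ¬safe]) = {Sync, Wait, Hold, Reset, Load}
A[safe U A[lock U ¬safe]]: least fixpoint, start Z0 = Sat(A[lock U ¬safe]) = {Sync, Wait, Hold, Reset, Load}, add states in Sat(safe) with every successor in Z. Already a fixed point.
Sat(A[safe U A[lock U ¬safe]]) = {Sync, Wait, Hold, Reset, Load}
Reset ∈ Sat(A[safe U A[lock U ¬safe]]) = {Sync, Wait, Hold, Reset, Load}, so the formula holds at Reset.

Yes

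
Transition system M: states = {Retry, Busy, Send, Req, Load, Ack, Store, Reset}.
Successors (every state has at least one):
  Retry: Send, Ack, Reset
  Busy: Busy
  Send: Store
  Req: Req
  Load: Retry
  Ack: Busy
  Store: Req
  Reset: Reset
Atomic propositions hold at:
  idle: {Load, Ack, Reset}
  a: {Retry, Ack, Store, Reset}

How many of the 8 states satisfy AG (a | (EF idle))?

1

EF idle: least fixpoint, start Z0 = {Load, Ack, Reset}, add states with some successor in Z. Z1 = {Retry, Load, Ack, Reset}; fixed.
Sat(EF idle) = {Retry, Load, Ack, Reset}
Sat(a | (EF idle)) = {Retry, Load, Ack, Store, Reset}
AG (a | (EF idle)): greatest fixpoint, start Z0 = {Retry, Load, Ack, Store, Reset}, keep only states in Sat with every successor in Z. Z1 = {Load, Reset}; Z2 = {Reset}; fixed.
Sat(AG (a | (EF idle))) = {Reset}
|Sat(AG (a | (EF idle)))| = |{Reset}| = 1.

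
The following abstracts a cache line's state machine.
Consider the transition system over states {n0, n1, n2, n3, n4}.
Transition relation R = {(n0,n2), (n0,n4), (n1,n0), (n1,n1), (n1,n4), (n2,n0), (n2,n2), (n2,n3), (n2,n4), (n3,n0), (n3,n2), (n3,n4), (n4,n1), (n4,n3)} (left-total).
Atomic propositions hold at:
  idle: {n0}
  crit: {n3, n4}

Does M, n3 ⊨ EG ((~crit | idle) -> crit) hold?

Sat(~crit) = {n0, n1, n2}
Sat(~crit | idle) = {n0, n1, n2}
Sat((~crit | idle) -> crit) = {n3, n4}
EG ((~crit | idle) -> crit): greatest fixpoint, start Z0 = {n3, n4}, keep only states in Sat with some successor in Z. Already a fixed point.
Sat(EG ((~crit | idle) -> crit)) = {n3, n4}
n3 ∈ Sat(EG ((~crit | idle) -> crit)) = {n3, n4}, so the formula holds at n3.

Yes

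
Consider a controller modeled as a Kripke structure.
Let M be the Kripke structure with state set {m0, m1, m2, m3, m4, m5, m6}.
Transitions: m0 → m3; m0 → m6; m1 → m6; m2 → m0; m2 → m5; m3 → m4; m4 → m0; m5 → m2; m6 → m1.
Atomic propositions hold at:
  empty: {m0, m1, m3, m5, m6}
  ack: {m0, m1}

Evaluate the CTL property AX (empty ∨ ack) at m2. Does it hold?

Sat(empty ∨ ack) = {m0, m1, m3, m5, m6}
Sat(AX (empty ∨ ack)) = {s : every successor in {m0, m1, m3, m5, m6}} = {m0, m1, m2, m4, m6}
m2 ∈ Sat(AX (empty ∨ ack)) = {m0, m1, m2, m4, m6}, so the formula holds at m2.

Yes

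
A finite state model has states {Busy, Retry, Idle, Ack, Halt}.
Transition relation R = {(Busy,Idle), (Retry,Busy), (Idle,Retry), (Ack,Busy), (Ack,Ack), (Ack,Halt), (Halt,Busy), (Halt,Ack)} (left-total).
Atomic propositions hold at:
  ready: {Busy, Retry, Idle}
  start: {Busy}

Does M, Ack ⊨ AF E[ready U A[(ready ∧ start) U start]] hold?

No

Sat(ready ∧ start) = {Busy}
A[(ready ∧ start) U start]: least fixpoint, start Z0 = Sat(start) = {Busy}, add states in Sat(ready ∧ start) with every successor in Z. Already a fixed point.
Sat(A[(ready ∧ start) U start]) = {Busy}
E[ready U A[(ready ∧ start) U start]]: least fixpoint, start Z0 = Sat(A[(ready ∧ start) U start]) = {Busy}, add states in Sat(ready) with some successor in Z. Z1 = {Busy, Retry}; Z2 = {Busy, Retry, Idle}; fixed.
Sat(E[ready U A[(ready ∧ start) U start]]) = {Busy, Retry, Idle}
AF E[ready U A[(ready ∧ start) U start]]: least fixpoint, start Z0 = {Busy, Retry, Idle}, add states with every successor in Z. Already a fixed point.
Sat(AF E[ready U A[(ready ∧ start) U start]]) = {Busy, Retry, Idle}
Ack ∉ Sat(AF E[ready U A[(ready ∧ start) U start]]) = {Busy, Retry, Idle}, so the formula does not hold at Ack.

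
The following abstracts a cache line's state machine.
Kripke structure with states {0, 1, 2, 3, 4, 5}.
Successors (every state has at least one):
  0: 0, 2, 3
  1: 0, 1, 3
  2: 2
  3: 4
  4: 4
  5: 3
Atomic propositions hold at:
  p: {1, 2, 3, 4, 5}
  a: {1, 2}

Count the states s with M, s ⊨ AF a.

AF a: least fixpoint, start Z0 = {1, 2}, add states with every successor in Z. Already a fixed point.
Sat(AF a) = {1, 2}
|Sat(AF a)| = |{1, 2}| = 2.

2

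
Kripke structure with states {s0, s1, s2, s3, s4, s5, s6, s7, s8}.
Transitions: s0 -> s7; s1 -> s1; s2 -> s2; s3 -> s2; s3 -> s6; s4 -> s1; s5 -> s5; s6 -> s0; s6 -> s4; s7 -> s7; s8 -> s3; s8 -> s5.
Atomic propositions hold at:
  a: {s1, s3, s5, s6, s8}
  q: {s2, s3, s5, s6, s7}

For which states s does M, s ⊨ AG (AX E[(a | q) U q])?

Sat(a | q) = {s1, s2, s3, s5, s6, s7, s8}
E[(a | q) U q]: least fixpoint, start Z0 = Sat(q) = {s2, s3, s5, s6, s7}, add states in Sat(a | q) with some successor in Z. Z1 = {s2, s3, s5, s6, s7, s8}; fixed.
Sat(E[(a | q) U q]) = {s2, s3, s5, s6, s7, s8}
Sat(AX E[(a | q) U q]) = {s : every successor in {s2, s3, s5, s6, s7, s8}} = {s0, s2, s3, s5, s7, s8}
AG (AX E[(a | q) U q]): greatest fixpoint, start Z0 = {s0, s2, s3, s5, s7, s8}, keep only states in Sat with every successor in Z. Z1 = {s0, s2, s5, s7, s8}; Z2 = {s0, s2, s5, s7}; fixed.
Sat(AG (AX E[(a | q) U q])) = {s0, s2, s5, s7}

{s0, s2, s5, s7}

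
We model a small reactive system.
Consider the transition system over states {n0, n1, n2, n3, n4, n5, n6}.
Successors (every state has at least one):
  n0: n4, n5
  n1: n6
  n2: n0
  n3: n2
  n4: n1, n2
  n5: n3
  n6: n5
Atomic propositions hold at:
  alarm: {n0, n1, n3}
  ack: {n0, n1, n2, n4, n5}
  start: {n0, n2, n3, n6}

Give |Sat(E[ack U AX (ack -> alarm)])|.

5

Sat(ack -> alarm) = {n0, n1, n3, n6}
Sat(AX (ack -> alarm)) = {s : every successor in {n0, n1, n3, n6}} = {n1, n2, n5}
E[ack U AX (ack -> alarm)]: least fixpoint, start Z0 = Sat(AX (ack -> alarm)) = {n1, n2, n5}, add states in Sat(ack) with some successor in Z. Z1 = {n0, n1, n2, n4, n5}; fixed.
Sat(E[ack U AX (ack -> alarm)]) = {n0, n1, n2, n4, n5}
|Sat(E[ack U AX (ack -> alarm)])| = |{n0, n1, n2, n4, n5}| = 5.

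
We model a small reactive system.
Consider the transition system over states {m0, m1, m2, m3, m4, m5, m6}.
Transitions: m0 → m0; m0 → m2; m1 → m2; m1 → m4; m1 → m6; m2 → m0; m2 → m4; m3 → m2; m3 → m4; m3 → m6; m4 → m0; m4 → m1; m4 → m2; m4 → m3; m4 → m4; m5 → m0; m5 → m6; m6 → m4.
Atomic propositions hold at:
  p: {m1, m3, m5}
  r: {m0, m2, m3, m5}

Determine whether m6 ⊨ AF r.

No

AF r: least fixpoint, start Z0 = {m0, m2, m3, m5}, add states with every successor in Z. Already a fixed point.
Sat(AF r) = {m0, m2, m3, m5}
m6 ∉ Sat(AF r) = {m0, m2, m3, m5}, so the formula does not hold at m6.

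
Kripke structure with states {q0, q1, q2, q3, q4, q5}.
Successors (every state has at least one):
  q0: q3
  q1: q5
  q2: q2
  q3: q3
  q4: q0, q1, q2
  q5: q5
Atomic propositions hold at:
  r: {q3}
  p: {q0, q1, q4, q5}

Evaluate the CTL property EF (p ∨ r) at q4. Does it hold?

Yes

Sat(p ∨ r) = {q0, q1, q3, q4, q5}
EF (p ∨ r): least fixpoint, start Z0 = {q0, q1, q3, q4, q5}, add states with some successor in Z. Already a fixed point.
Sat(EF (p ∨ r)) = {q0, q1, q3, q4, q5}
q4 ∈ Sat(EF (p ∨ r)) = {q0, q1, q3, q4, q5}, so the formula holds at q4.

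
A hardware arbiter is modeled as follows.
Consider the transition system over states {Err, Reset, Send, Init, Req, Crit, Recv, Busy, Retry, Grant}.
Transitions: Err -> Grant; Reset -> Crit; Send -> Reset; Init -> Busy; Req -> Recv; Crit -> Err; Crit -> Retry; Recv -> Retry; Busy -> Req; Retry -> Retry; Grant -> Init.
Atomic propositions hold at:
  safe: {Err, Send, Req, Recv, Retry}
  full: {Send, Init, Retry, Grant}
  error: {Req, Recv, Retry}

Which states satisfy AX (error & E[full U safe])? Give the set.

E[full U safe]: least fixpoint, start Z0 = Sat(safe) = {Err, Send, Req, Recv, Retry}, add states in Sat(full) with some successor in Z. Already a fixed point.
Sat(E[full U safe]) = {Err, Send, Req, Recv, Retry}
Sat(error & E[full U safe]) = {Req, Recv, Retry}
Sat(AX (error & E[full U safe])) = {s : every successor in {Req, Recv, Retry}} = {Req, Recv, Busy, Retry}

{Req, Recv, Busy, Retry}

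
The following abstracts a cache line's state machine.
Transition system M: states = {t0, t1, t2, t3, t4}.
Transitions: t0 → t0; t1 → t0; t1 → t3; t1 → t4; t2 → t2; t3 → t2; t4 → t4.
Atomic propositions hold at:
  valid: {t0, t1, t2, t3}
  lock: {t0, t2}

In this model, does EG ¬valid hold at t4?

Sat(¬valid) = {t4}
EG ¬valid: greatest fixpoint, start Z0 = {t4}, keep only states in Sat with some successor in Z. Already a fixed point.
Sat(EG ¬valid) = {t4}
t4 ∈ Sat(EG ¬valid) = {t4}, so the formula holds at t4.

Yes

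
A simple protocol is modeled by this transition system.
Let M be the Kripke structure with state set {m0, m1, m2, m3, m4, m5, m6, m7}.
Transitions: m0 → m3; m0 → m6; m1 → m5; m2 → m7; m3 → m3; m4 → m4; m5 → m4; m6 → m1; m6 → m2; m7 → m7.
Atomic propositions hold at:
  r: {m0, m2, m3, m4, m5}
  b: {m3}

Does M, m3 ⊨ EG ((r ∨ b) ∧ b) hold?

Sat(r ∨ b) = {m0, m2, m3, m4, m5}
Sat((r ∨ b) ∧ b) = {m3}
EG ((r ∨ b) ∧ b): greatest fixpoint, start Z0 = {m3}, keep only states in Sat with some successor in Z. Already a fixed point.
Sat(EG ((r ∨ b) ∧ b)) = {m3}
m3 ∈ Sat(EG ((r ∨ b) ∧ b)) = {m3}, so the formula holds at m3.

Yes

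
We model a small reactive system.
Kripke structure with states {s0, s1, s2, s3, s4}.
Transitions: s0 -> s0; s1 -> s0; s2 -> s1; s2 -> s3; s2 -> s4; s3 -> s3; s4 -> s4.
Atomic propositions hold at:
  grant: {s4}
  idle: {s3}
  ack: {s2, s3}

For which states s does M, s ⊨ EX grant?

Sat(EX grant) = {s : some successor in {s4}} = {s2, s4}

{s2, s4}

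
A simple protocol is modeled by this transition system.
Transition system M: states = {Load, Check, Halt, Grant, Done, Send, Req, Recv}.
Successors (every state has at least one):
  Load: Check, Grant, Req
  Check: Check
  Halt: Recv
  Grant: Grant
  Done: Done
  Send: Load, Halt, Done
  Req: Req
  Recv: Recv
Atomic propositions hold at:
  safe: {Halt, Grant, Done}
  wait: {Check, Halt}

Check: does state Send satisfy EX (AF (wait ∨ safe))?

Yes

Sat(wait ∨ safe) = {Check, Halt, Grant, Done}
AF (wait ∨ safe): least fixpoint, start Z0 = {Check, Halt, Grant, Done}, add states with every successor in Z. Already a fixed point.
Sat(AF (wait ∨ safe)) = {Check, Halt, Grant, Done}
Sat(EX (AF (wait ∨ safe))) = {s : some successor in {Check, Halt, Grant, Done}} = {Load, Check, Grant, Done, Send}
Send ∈ Sat(EX (AF (wait ∨ safe))) = {Load, Check, Grant, Done, Send}, so the formula holds at Send.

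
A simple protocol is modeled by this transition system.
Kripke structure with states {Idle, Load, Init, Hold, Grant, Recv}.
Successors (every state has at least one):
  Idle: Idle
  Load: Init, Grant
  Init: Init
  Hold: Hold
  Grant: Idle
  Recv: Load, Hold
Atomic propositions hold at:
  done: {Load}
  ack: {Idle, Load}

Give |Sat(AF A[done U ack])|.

3

A[done U ack]: least fixpoint, start Z0 = Sat(ack) = {Idle, Load}, add states in Sat(done) with every successor in Z. Already a fixed point.
Sat(A[done U ack]) = {Idle, Load}
AF A[done U ack]: least fixpoint, start Z0 = {Idle, Load}, add states with every successor in Z. Z1 = {Idle, Load, Grant}; fixed.
Sat(AF A[done U ack]) = {Idle, Load, Grant}
|Sat(AF A[done U ack])| = |{Idle, Load, Grant}| = 3.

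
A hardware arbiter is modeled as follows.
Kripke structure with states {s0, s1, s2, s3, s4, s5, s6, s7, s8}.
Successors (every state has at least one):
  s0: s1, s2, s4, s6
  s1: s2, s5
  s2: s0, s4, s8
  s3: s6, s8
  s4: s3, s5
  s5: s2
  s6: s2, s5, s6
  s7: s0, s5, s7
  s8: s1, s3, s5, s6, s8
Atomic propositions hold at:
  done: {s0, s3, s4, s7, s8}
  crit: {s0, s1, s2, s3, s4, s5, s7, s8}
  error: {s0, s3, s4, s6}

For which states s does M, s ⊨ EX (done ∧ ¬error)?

{s2, s3, s7, s8}

Sat(¬error) = {s1, s2, s5, s7, s8}
Sat(done ∧ ¬error) = {s7, s8}
Sat(EX (done ∧ ¬error)) = {s : some successor in {s7, s8}} = {s2, s3, s7, s8}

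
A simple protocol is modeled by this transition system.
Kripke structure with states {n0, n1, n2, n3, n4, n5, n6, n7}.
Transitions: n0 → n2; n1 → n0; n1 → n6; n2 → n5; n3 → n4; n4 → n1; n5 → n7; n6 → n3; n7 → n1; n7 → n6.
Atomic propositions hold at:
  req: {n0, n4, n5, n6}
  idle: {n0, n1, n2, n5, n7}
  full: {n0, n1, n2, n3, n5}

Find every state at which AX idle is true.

{n0, n2, n4, n5}

Sat(AX idle) = {s : every successor in {n0, n1, n2, n5, n7}} = {n0, n2, n4, n5}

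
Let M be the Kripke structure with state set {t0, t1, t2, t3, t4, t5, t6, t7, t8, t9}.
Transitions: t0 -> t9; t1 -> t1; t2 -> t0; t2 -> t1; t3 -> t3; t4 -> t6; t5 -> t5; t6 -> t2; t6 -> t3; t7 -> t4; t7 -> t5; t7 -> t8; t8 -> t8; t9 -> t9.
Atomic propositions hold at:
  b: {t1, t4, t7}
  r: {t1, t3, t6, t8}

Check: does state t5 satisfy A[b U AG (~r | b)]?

Yes

Sat(~r) = {t0, t2, t4, t5, t7, t9}
Sat(~r | b) = {t0, t1, t2, t4, t5, t7, t9}
AG (~r | b): greatest fixpoint, start Z0 = {t0, t1, t2, t4, t5, t7, t9}, keep only states in Sat with every successor in Z. Z1 = {t0, t1, t2, t5, t9}; fixed.
Sat(AG (~r | b)) = {t0, t1, t2, t5, t9}
A[b U AG (~r | b)]: least fixpoint, start Z0 = Sat(AG (~r | b)) = {t0, t1, t2, t5, t9}, add states in Sat(b) with every successor in Z. Already a fixed point.
Sat(A[b U AG (~r | b)]) = {t0, t1, t2, t5, t9}
t5 ∈ Sat(A[b U AG (~r | b)]) = {t0, t1, t2, t5, t9}, so the formula holds at t5.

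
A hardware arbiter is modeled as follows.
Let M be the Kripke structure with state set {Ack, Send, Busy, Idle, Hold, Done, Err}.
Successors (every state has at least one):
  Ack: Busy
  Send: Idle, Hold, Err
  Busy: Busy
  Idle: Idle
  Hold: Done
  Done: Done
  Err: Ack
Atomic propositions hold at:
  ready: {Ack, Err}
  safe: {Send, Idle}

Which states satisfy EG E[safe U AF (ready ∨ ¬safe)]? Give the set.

Sat(¬safe) = {Ack, Busy, Hold, Done, Err}
Sat(ready ∨ ¬safe) = {Ack, Busy, Hold, Done, Err}
AF (ready ∨ ¬safe): least fixpoint, start Z0 = {Ack, Busy, Hold, Done, Err}, add states with every successor in Z. Already a fixed point.
Sat(AF (ready ∨ ¬safe)) = {Ack, Busy, Hold, Done, Err}
E[safe U AF (ready ∨ ¬safe)]: least fixpoint, start Z0 = Sat(AF (ready ∨ ¬safe)) = {Ack, Busy, Hold, Done, Err}, add states in Sat(safe) with some successor in Z. Z1 = {Ack, Send, Busy, Hold, Done, Err}; fixed.
Sat(E[safe U AF (ready ∨ ¬safe)]) = {Ack, Send, Busy, Hold, Done, Err}
EG E[safe U AF (ready ∨ ¬safe)]: greatest fixpoint, start Z0 = {Ack, Send, Busy, Hold, Done, Err}, keep only states in Sat with some successor in Z. Already a fixed point.
Sat(EG E[safe U AF (ready ∨ ¬safe)]) = {Ack, Send, Busy, Hold, Done, Err}

{Ack, Send, Busy, Hold, Done, Err}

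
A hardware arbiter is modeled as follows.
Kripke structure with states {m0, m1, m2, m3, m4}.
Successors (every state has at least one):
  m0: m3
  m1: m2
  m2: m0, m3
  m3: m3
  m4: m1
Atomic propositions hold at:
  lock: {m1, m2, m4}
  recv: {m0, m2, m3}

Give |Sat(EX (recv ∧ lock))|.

1

Sat(recv ∧ lock) = {m2}
Sat(EX (recv ∧ lock)) = {s : some successor in {m2}} = {m1}
|Sat(EX (recv ∧ lock))| = |{m1}| = 1.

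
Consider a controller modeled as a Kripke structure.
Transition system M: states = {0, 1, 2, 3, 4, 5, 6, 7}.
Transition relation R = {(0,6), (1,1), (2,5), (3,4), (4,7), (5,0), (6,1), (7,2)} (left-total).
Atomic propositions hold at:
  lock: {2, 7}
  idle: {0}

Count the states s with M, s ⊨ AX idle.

Sat(AX idle) = {s : every successor in {0}} = {5}
|Sat(AX idle)| = |{5}| = 1.

1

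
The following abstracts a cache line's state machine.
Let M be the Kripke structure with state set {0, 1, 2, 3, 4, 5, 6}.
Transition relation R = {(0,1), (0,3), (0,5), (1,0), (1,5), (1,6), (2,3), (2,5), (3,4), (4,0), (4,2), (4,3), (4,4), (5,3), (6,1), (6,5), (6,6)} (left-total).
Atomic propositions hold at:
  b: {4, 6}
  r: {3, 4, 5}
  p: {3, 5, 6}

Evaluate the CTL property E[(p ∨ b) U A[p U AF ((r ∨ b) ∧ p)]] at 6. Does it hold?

Yes

Sat(p ∨ b) = {3, 4, 5, 6}
Sat(r ∨ b) = {3, 4, 5, 6}
Sat((r ∨ b) ∧ p) = {3, 5, 6}
AF ((r ∨ b) ∧ p): least fixpoint, start Z0 = {3, 5, 6}, add states with every successor in Z. Z1 = {2, 3, 5, 6}; fixed.
Sat(AF ((r ∨ b) ∧ p)) = {2, 3, 5, 6}
A[p U AF ((r ∨ b) ∧ p)]: least fixpoint, start Z0 = Sat(AF ((r ∨ b) ∧ p)) = {2, 3, 5, 6}, add states in Sat(p) with every successor in Z. Already a fixed point.
Sat(A[p U AF ((r ∨ b) ∧ p)]) = {2, 3, 5, 6}
E[(p ∨ b) U A[p U AF ((r ∨ b) ∧ p)]]: least fixpoint, start Z0 = Sat(A[p U AF ((r ∨ b) ∧ p)]) = {2, 3, 5, 6}, add states in Sat(p ∨ b) with some successor in Z. Z1 = {2, 3, 4, 5, 6}; fixed.
Sat(E[(p ∨ b) U A[p U AF ((r ∨ b) ∧ p)]]) = {2, 3, 4, 5, 6}
6 ∈ Sat(E[(p ∨ b) U A[p U AF ((r ∨ b) ∧ p)]]) = {2, 3, 4, 5, 6}, so the formula holds at 6.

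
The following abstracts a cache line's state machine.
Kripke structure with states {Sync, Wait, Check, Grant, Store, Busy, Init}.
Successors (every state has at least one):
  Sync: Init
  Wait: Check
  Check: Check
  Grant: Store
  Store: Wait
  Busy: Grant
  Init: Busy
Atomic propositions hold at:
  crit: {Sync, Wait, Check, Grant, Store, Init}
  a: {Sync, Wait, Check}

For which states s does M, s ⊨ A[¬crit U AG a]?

Sat(¬crit) = {Busy}
AG a: greatest fixpoint, start Z0 = {Sync, Wait, Check}, keep only states in Sat with every successor in Z. Z1 = {Wait, Check}; fixed.
Sat(AG a) = {Wait, Check}
A[¬crit U AG a]: least fixpoint, start Z0 = Sat(AG a) = {Wait, Check}, add states in Sat(¬crit) with every successor in Z. Already a fixed point.
Sat(A[¬crit U AG a]) = {Wait, Check}

{Wait, Check}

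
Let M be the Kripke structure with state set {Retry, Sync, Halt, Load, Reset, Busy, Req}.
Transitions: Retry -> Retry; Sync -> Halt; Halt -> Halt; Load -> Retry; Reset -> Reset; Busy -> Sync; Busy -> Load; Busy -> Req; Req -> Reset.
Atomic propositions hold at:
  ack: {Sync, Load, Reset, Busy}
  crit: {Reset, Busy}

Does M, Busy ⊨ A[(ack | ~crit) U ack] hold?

Yes

Sat(~crit) = {Retry, Sync, Halt, Load, Req}
Sat(ack | ~crit) = {Retry, Sync, Halt, Load, Reset, Busy, Req}
A[(ack | ~crit) U ack]: least fixpoint, start Z0 = Sat(ack) = {Sync, Load, Reset, Busy}, add states in Sat(ack | ~crit) with every successor in Z. Z1 = {Sync, Load, Reset, Busy, Req}; fixed.
Sat(A[(ack | ~crit) U ack]) = {Sync, Load, Reset, Busy, Req}
Busy ∈ Sat(A[(ack | ~crit) U ack]) = {Sync, Load, Reset, Busy, Req}, so the formula holds at Busy.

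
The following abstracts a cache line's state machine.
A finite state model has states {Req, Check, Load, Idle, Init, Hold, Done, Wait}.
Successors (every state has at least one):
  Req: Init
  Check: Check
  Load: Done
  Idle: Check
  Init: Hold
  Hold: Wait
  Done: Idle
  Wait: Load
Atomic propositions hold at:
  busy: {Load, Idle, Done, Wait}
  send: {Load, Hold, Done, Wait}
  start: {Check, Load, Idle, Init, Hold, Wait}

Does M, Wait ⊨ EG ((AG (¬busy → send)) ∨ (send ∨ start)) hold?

Yes

Sat(¬busy) = {Req, Check, Init, Hold}
Sat(¬busy → send) = {Load, Idle, Hold, Done, Wait}
AG (¬busy → send): greatest fixpoint, start Z0 = {Load, Idle, Hold, Done, Wait}, keep only states in Sat with every successor in Z. Z1 = {Load, Hold, Done, Wait}; Z2 = {Load, Hold, Wait}; Z3 = {Hold, Wait}; Z4 = {Hold}; Z5 = ∅; fixed.
Sat(AG (¬busy → send)) = ∅
Sat(send ∨ start) = {Check, Load, Idle, Init, Hold, Done, Wait}
Sat((AG (¬busy → send)) ∨ (send ∨ start)) = {Check, Load, Idle, Init, Hold, Done, Wait}
EG ((AG (¬busy → send)) ∨ (send ∨ start)): greatest fixpoint, start Z0 = {Check, Load, Idle, Init, Hold, Done, Wait}, keep only states in Sat with some successor in Z. Already a fixed point.
Sat(EG ((AG (¬busy → send)) ∨ (send ∨ start))) = {Check, Load, Idle, Init, Hold, Done, Wait}
Wait ∈ Sat(EG ((AG (¬busy → send)) ∨ (send ∨ start))) = {Check, Load, Idle, Init, Hold, Done, Wait}, so the formula holds at Wait.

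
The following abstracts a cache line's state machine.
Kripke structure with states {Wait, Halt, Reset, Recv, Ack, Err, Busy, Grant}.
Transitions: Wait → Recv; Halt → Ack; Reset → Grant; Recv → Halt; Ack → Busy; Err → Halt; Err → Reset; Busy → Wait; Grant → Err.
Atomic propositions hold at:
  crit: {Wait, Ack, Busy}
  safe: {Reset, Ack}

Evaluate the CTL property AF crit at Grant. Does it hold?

No

AF crit: least fixpoint, start Z0 = {Wait, Ack, Busy}, add states with every successor in Z. Z1 = {Wait, Halt, Ack, Busy}; Z2 = {Wait, Halt, Recv, Ack, Busy}; fixed.
Sat(AF crit) = {Wait, Halt, Recv, Ack, Busy}
Grant ∉ Sat(AF crit) = {Wait, Halt, Recv, Ack, Busy}, so the formula does not hold at Grant.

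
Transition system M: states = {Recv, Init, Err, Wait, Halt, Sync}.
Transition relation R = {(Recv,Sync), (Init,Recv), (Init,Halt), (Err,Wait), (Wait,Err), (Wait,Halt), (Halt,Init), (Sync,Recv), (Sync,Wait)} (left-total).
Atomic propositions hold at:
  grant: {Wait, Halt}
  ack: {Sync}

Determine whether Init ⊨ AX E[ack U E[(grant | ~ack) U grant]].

Sat(~ack) = {Recv, Init, Err, Wait, Halt}
Sat(grant | ~ack) = {Recv, Init, Err, Wait, Halt}
E[(grant | ~ack) U grant]: least fixpoint, start Z0 = Sat(grant) = {Wait, Halt}, add states in Sat(grant | ~ack) with some successor in Z. Z1 = {Init, Err, Wait, Halt}; fixed.
Sat(E[(grant | ~ack) U grant]) = {Init, Err, Wait, Halt}
E[ack U E[(grant | ~ack) U grant]]: least fixpoint, start Z0 = Sat(E[(grant | ~ack) U grant]) = {Init, Err, Wait, Halt}, add states in Sat(ack) with some successor in Z. Z1 = {Init, Err, Wait, Halt, Sync}; fixed.
Sat(E[ack U E[(grant | ~ack) U grant]]) = {Init, Err, Wait, Halt, Sync}
Sat(AX E[ack U E[(grant | ~ack) U grant]]) = {s : every successor in {Init, Err, Wait, Halt, Sync}} = {Recv, Err, Wait, Halt}
Init ∉ Sat(AX E[ack U E[(grant | ~ack) U grant]]) = {Recv, Err, Wait, Halt}, so the formula does not hold at Init.

No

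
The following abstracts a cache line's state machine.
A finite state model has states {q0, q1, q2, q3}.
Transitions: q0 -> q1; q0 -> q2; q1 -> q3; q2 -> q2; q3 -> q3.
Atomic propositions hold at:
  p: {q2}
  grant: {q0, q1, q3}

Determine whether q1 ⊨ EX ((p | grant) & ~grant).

Sat(p | grant) = {q0, q1, q2, q3}
Sat(~grant) = {q2}
Sat((p | grant) & ~grant) = {q2}
Sat(EX ((p | grant) & ~grant)) = {s : some successor in {q2}} = {q0, q2}
q1 ∉ Sat(EX ((p | grant) & ~grant)) = {q0, q2}, so the formula does not hold at q1.

No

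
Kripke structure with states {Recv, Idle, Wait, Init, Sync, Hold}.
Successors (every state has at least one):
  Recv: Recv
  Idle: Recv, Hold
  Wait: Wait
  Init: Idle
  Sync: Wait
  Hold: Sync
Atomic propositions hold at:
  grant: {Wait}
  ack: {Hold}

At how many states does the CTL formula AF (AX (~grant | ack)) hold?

Sat(~grant) = {Recv, Idle, Init, Sync, Hold}
Sat(~grant | ack) = {Recv, Idle, Init, Sync, Hold}
Sat(AX (~grant | ack)) = {s : every successor in {Recv, Idle, Init, Sync, Hold}} = {Recv, Idle, Init, Hold}
AF (AX (~grant | ack)): least fixpoint, start Z0 = {Recv, Idle, Init, Hold}, add states with every successor in Z. Already a fixed point.
Sat(AF (AX (~grant | ack))) = {Recv, Idle, Init, Hold}
|Sat(AF (AX (~grant | ack)))| = |{Recv, Idle, Init, Hold}| = 4.

4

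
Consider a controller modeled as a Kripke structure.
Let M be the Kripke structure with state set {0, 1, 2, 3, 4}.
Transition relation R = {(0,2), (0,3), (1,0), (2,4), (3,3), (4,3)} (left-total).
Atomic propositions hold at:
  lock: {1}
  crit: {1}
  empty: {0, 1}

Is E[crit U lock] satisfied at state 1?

E[crit U lock]: least fixpoint, start Z0 = Sat(lock) = {1}, add states in Sat(crit) with some successor in Z. Already a fixed point.
Sat(E[crit U lock]) = {1}
1 ∈ Sat(E[crit U lock]) = {1}, so the formula holds at 1.

Yes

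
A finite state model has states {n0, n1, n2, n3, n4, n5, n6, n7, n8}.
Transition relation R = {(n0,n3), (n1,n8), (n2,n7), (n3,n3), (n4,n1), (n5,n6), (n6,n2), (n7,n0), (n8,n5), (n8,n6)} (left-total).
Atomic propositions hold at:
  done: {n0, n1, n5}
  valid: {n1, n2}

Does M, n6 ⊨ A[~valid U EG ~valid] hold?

Sat(~valid) = {n0, n3, n4, n5, n6, n7, n8}
EG ~valid: greatest fixpoint, start Z0 = {n0, n3, n4, n5, n6, n7, n8}, keep only states in Sat with some successor in Z. Z1 = {n0, n3, n5, n7, n8}; Z2 = {n0, n3, n7, n8}; Z3 = {n0, n3, n7}; fixed.
Sat(EG ~valid) = {n0, n3, n7}
A[~valid U EG ~valid]: least fixpoint, start Z0 = Sat(EG ~valid) = {n0, n3, n7}, add states in Sat(~valid) with every successor in Z. Already a fixed point.
Sat(A[~valid U EG ~valid]) = {n0, n3, n7}
n6 ∉ Sat(A[~valid U EG ~valid]) = {n0, n3, n7}, so the formula does not hold at n6.

No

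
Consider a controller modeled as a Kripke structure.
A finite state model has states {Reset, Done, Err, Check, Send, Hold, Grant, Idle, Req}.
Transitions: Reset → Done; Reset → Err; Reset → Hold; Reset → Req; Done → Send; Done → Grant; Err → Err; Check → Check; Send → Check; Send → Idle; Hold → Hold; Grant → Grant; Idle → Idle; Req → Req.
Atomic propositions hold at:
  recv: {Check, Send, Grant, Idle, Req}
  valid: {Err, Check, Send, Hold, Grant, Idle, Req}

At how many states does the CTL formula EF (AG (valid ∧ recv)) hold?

7

Sat(valid ∧ recv) = {Check, Send, Grant, Idle, Req}
AG (valid ∧ recv): greatest fixpoint, start Z0 = {Check, Send, Grant, Idle, Req}, keep only states in Sat with every successor in Z. Already a fixed point.
Sat(AG (valid ∧ recv)) = {Check, Send, Grant, Idle, Req}
EF (AG (valid ∧ recv)): least fixpoint, start Z0 = {Check, Send, Grant, Idle, Req}, add states with some successor in Z. Z1 = {Reset, Done, Check, Send, Grant, Idle, Req}; fixed.
Sat(EF (AG (valid ∧ recv))) = {Reset, Done, Check, Send, Grant, Idle, Req}
|Sat(EF (AG (valid ∧ recv)))| = |{Reset, Done, Check, Send, Grant, Idle, Req}| = 7.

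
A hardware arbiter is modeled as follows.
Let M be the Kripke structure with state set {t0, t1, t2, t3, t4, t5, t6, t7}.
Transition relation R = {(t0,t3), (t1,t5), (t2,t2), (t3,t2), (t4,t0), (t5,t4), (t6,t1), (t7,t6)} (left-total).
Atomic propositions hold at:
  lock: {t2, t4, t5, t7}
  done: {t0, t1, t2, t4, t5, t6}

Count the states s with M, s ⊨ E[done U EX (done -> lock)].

7

Sat(done -> lock) = {t2, t3, t4, t5, t7}
Sat(EX (done -> lock)) = {s : some successor in {t2, t3, t4, t5, t7}} = {t0, t1, t2, t3, t5}
E[done U EX (done -> lock)]: least fixpoint, start Z0 = Sat(EX (done -> lock)) = {t0, t1, t2, t3, t5}, add states in Sat(done) with some successor in Z. Z1 = {t0, t1, t2, t3, t4, t5, t6}; fixed.
Sat(E[done U EX (done -> lock)]) = {t0, t1, t2, t3, t4, t5, t6}
|Sat(E[done U EX (done -> lock)])| = |{t0, t1, t2, t3, t4, t5, t6}| = 7.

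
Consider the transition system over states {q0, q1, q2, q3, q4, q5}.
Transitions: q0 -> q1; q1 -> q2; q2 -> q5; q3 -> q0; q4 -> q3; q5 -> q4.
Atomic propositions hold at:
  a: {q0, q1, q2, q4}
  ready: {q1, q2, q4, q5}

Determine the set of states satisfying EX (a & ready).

Sat(a & ready) = {q1, q2, q4}
Sat(EX (a & ready)) = {s : some successor in {q1, q2, q4}} = {q0, q1, q5}

{q0, q1, q5}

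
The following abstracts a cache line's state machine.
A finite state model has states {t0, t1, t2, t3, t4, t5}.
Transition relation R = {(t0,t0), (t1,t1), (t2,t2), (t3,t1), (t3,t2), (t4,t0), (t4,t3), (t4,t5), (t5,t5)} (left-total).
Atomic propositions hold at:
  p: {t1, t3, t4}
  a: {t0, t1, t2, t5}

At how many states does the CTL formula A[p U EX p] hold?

3

Sat(EX p) = {s : some successor in {t1, t3, t4}} = {t1, t3, t4}
A[p U EX p]: least fixpoint, start Z0 = Sat(EX p) = {t1, t3, t4}, add states in Sat(p) with every successor in Z. Already a fixed point.
Sat(A[p U EX p]) = {t1, t3, t4}
|Sat(A[p U EX p])| = |{t1, t3, t4}| = 3.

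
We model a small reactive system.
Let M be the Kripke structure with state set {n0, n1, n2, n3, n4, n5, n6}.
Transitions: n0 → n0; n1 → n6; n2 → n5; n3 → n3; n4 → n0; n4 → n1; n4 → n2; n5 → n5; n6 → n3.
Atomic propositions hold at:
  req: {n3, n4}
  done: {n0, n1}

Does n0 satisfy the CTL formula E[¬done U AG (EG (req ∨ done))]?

Yes

Sat(¬done) = {n2, n3, n4, n5, n6}
Sat(req ∨ done) = {n0, n1, n3, n4}
EG (req ∨ done): greatest fixpoint, start Z0 = {n0, n1, n3, n4}, keep only states in Sat with some successor in Z. Z1 = {n0, n3, n4}; fixed.
Sat(EG (req ∨ done)) = {n0, n3, n4}
AG (EG (req ∨ done)): greatest fixpoint, start Z0 = {n0, n3, n4}, keep only states in Sat with every successor in Z. Z1 = {n0, n3}; fixed.
Sat(AG (EG (req ∨ done))) = {n0, n3}
E[¬done U AG (EG (req ∨ done))]: least fixpoint, start Z0 = Sat(AG (EG (req ∨ done))) = {n0, n3}, add states in Sat(¬done) with some successor in Z. Z1 = {n0, n3, n4, n6}; fixed.
Sat(E[¬done U AG (EG (req ∨ done))]) = {n0, n3, n4, n6}
n0 ∈ Sat(E[¬done U AG (EG (req ∨ done))]) = {n0, n3, n4, n6}, so the formula holds at n0.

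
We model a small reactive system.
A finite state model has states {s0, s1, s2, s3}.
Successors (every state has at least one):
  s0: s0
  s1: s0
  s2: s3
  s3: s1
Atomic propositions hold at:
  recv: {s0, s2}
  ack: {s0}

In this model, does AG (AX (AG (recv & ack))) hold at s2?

Sat(recv & ack) = {s0}
AG (recv & ack): greatest fixpoint, start Z0 = {s0}, keep only states in Sat with every successor in Z. Already a fixed point.
Sat(AG (recv & ack)) = {s0}
Sat(AX (AG (recv & ack))) = {s : every successor in {s0}} = {s0, s1}
AG (AX (AG (recv & ack))): greatest fixpoint, start Z0 = {s0, s1}, keep only states in Sat with every successor in Z. Already a fixed point.
Sat(AG (AX (AG (recv & ack)))) = {s0, s1}
s2 ∉ Sat(AG (AX (AG (recv & ack)))) = {s0, s1}, so the formula does not hold at s2.

No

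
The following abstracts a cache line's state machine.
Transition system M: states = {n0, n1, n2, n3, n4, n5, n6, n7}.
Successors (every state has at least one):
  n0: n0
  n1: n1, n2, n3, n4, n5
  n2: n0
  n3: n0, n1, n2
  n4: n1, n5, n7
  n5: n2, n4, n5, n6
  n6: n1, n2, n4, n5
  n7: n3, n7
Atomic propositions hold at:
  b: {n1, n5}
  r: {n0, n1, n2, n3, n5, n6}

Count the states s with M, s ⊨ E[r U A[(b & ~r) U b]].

4

Sat(~r) = {n4, n7}
Sat(b & ~r) = ∅
A[(b & ~r) U b]: least fixpoint, start Z0 = Sat(b) = {n1, n5}, add states in Sat(b & ~r) with every successor in Z. Already a fixed point.
Sat(A[(b & ~r) U b]) = {n1, n5}
E[r U A[(b & ~r) U b]]: least fixpoint, start Z0 = Sat(A[(b & ~r) U b]) = {n1, n5}, add states in Sat(r) with some successor in Z. Z1 = {n1, n3, n5, n6}; fixed.
Sat(E[r U A[(b & ~r) U b]]) = {n1, n3, n5, n6}
|Sat(E[r U A[(b & ~r) U b]])| = |{n1, n3, n5, n6}| = 4.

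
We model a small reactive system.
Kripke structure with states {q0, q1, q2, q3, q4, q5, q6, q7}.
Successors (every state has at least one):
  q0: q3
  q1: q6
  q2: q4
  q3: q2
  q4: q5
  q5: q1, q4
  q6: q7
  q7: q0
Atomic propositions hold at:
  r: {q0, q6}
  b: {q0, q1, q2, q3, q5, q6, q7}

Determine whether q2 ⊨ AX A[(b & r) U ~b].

Yes

Sat(b & r) = {q0, q6}
Sat(~b) = {q4}
A[(b & r) U ~b]: least fixpoint, start Z0 = Sat(~b) = {q4}, add states in Sat(b & r) with every successor in Z. Already a fixed point.
Sat(A[(b & r) U ~b]) = {q4}
Sat(AX A[(b & r) U ~b]) = {s : every successor in {q4}} = {q2}
q2 ∈ Sat(AX A[(b & r) U ~b]) = {q2}, so the formula holds at q2.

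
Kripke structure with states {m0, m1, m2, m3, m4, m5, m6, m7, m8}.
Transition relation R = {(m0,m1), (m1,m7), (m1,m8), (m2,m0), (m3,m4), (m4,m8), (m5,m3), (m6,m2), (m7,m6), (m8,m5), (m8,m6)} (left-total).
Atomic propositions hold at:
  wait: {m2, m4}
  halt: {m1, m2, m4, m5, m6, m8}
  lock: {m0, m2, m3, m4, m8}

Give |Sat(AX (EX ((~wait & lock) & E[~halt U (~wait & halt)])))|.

Sat(~wait) = {m0, m1, m3, m5, m6, m7, m8}
Sat(~wait & lock) = {m0, m3, m8}
Sat(~halt) = {m0, m3, m7}
Sat(~wait & halt) = {m1, m5, m6, m8}
E[~halt U (~wait & halt)]: least fixpoint, start Z0 = Sat((~wait & halt)) = {m1, m5, m6, m8}, add states in Sat(~halt) with some successor in Z. Z1 = {m0, m1, m5, m6, m7, m8}; fixed.
Sat(E[~halt U (~wait & halt)]) = {m0, m1, m5, m6, m7, m8}
Sat((~wait & lock) & E[~halt U (~wait & halt)]) = {m0, m8}
Sat(EX ((~wait & lock) & E[~halt U (~wait & halt)])) = {s : some successor in {m0, m8}} = {m1, m2, m4}
Sat(AX (EX ((~wait & lock) & E[~halt U (~wait & halt)]))) = {s : every successor in {m1, m2, m4}} = {m0, m3, m6}
|Sat(AX (EX ((~wait & lock) & E[~halt U (~wait & halt)])))| = |{m0, m3, m6}| = 3.

3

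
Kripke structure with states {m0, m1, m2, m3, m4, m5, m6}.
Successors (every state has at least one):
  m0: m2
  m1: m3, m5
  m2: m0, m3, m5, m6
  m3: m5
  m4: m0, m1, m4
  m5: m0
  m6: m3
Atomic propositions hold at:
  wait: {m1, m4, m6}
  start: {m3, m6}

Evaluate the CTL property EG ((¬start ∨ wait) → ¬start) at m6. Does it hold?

No

Sat(¬start) = {m0, m1, m2, m4, m5}
Sat(¬start ∨ wait) = {m0, m1, m2, m4, m5, m6}
Sat((¬start ∨ wait) → ¬start) = {m0, m1, m2, m3, m4, m5}
EG ((¬start ∨ wait) → ¬start): greatest fixpoint, start Z0 = {m0, m1, m2, m3, m4, m5}, keep only states in Sat with some successor in Z. Already a fixed point.
Sat(EG ((¬start ∨ wait) → ¬start)) = {m0, m1, m2, m3, m4, m5}
m6 ∉ Sat(EG ((¬start ∨ wait) → ¬start)) = {m0, m1, m2, m3, m4, m5}, so the formula does not hold at m6.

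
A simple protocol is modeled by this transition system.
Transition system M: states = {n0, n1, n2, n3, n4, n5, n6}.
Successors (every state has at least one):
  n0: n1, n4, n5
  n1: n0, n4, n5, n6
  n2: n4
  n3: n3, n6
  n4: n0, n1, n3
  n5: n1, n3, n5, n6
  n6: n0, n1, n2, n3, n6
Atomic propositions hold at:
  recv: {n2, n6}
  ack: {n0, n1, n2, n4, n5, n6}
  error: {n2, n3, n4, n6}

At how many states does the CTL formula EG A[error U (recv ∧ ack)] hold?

1

Sat(recv ∧ ack) = {n2, n6}
A[error U (recv ∧ ack)]: least fixpoint, start Z0 = Sat((recv ∧ ack)) = {n2, n6}, add states in Sat(error) with every successor in Z. Already a fixed point.
Sat(A[error U (recv ∧ ack)]) = {n2, n6}
EG A[error U (recv ∧ ack)]: greatest fixpoint, start Z0 = {n2, n6}, keep only states in Sat with some successor in Z. Z1 = {n6}; fixed.
Sat(EG A[error U (recv ∧ ack)]) = {n6}
|Sat(EG A[error U (recv ∧ ack)])| = |{n6}| = 1.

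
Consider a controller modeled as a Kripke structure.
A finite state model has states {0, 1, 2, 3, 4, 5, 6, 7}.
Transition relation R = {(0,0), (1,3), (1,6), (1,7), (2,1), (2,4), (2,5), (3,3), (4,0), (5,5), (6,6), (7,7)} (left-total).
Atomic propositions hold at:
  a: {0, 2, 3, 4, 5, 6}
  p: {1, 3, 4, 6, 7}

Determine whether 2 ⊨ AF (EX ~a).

Sat(~a) = {1, 7}
Sat(EX ~a) = {s : some successor in {1, 7}} = {1, 2, 7}
AF (EX ~a): least fixpoint, start Z0 = {1, 2, 7}, add states with every successor in Z. Already a fixed point.
Sat(AF (EX ~a)) = {1, 2, 7}
2 ∈ Sat(AF (EX ~a)) = {1, 2, 7}, so the formula holds at 2.

Yes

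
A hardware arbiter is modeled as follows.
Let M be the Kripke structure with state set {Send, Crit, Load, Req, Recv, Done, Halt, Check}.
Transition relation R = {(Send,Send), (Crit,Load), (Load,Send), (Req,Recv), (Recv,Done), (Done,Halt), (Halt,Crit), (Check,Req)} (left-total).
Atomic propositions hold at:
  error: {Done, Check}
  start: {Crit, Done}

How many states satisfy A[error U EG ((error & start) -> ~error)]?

Sat(error & start) = {Done}
Sat(~error) = {Send, Crit, Load, Req, Recv, Halt}
Sat((error & start) -> ~error) = {Send, Crit, Load, Req, Recv, Halt, Check}
EG ((error & start) -> ~error): greatest fixpoint, start Z0 = {Send, Crit, Load, Req, Recv, Halt, Check}, keep only states in Sat with some successor in Z. Z1 = {Send, Crit, Load, Req, Halt, Check}; Z2 = {Send, Crit, Load, Halt, Check}; Z3 = {Send, Crit, Load, Halt}; fixed.
Sat(EG ((error & start) -> ~error)) = {Send, Crit, Load, Halt}
A[error U EG ((error & start) -> ~error)]: least fixpoint, start Z0 = Sat(EG ((error & start) -> ~error)) = {Send, Crit, Load, Halt}, add states in Sat(error) with every successor in Z. Z1 = {Send, Crit, Load, Done, Halt}; fixed.
Sat(A[error U EG ((error & start) -> ~error)]) = {Send, Crit, Load, Done, Halt}
|Sat(A[error U EG ((error & start) -> ~error)])| = |{Send, Crit, Load, Done, Halt}| = 5.

5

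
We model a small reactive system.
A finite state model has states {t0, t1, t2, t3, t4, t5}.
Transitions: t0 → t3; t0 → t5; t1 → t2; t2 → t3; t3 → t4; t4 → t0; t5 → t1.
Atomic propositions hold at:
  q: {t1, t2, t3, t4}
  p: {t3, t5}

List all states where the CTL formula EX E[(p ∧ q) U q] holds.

Sat(p ∧ q) = {t3}
E[(p ∧ q) U q]: least fixpoint, start Z0 = Sat(q) = {t1, t2, t3, t4}, add states in Sat(p ∧ q) with some successor in Z. Already a fixed point.
Sat(E[(p ∧ q) U q]) = {t1, t2, t3, t4}
Sat(EX E[(p ∧ q) U q]) = {s : some successor in {t1, t2, t3, t4}} = {t0, t1, t2, t3, t5}

{t0, t1, t2, t3, t5}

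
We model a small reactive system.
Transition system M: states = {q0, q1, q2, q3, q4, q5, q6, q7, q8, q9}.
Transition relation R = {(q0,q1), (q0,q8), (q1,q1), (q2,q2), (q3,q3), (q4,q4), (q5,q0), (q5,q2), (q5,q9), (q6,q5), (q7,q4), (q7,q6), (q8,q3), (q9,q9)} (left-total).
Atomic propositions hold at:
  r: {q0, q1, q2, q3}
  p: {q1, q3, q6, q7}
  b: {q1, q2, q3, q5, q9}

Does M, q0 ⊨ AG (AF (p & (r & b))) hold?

Sat(r & b) = {q1, q2, q3}
Sat(p & (r & b)) = {q1, q3}
AF (p & (r & b)): least fixpoint, start Z0 = {q1, q3}, add states with every successor in Z. Z1 = {q1, q3, q8}; Z2 = {q0, q1, q3, q8}; fixed.
Sat(AF (p & (r & b))) = {q0, q1, q3, q8}
AG (AF (p & (r & b))): greatest fixpoint, start Z0 = {q0, q1, q3, q8}, keep only states in Sat with every successor in Z. Already a fixed point.
Sat(AG (AF (p & (r & b)))) = {q0, q1, q3, q8}
q0 ∈ Sat(AG (AF (p & (r & b)))) = {q0, q1, q3, q8}, so the formula holds at q0.

Yes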